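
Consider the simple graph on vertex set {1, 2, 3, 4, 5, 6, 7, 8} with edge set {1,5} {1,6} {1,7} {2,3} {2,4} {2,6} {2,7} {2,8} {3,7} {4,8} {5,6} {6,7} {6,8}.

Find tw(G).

A width-2 tree decomposition is:
Bags: B1 = {2, 3, 7}  B2 = {2, 6, 7}  B3 = {1, 6, 7}  B4 = {2, 6, 8}  B5 = {2, 4, 8}  B6 = {1, 5, 6}
Tree: B1–B2, B2–B3, B2–B4, B4–B5, B3–B6
The largest bag has 3 vertices, giving width 2; this decomposition certifies tw(G) ≤ 2. For the lower bound, the 3 vertices {1, 5, 6} are pairwise adjacent, and any tree decomposition puts a clique entirely inside one bag — forcing width ≥ 2. Combining the bounds, tw(G) = 2.

2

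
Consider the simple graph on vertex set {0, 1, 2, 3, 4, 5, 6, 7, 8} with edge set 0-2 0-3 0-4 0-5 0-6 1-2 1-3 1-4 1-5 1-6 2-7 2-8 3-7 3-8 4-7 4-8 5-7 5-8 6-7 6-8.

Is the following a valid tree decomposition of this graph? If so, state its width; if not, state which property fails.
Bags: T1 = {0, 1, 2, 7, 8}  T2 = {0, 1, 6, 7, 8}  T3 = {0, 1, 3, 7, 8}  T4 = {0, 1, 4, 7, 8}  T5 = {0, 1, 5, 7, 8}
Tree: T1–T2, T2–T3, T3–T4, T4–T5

Vertex coverage: the bags together contain {0, 1, 2, 3, 4, 5, 6, 7, 8}, the full vertex set. Edge coverage: each edge of G has both endpoints in at least one bag. Running intersection: for every vertex, the bags containing it form a connected subtree. All three properties hold, so this is a valid tree decomposition of width max|bag| − 1 = 4, and hence tw(G) ≤ 4.

Yes; width 4.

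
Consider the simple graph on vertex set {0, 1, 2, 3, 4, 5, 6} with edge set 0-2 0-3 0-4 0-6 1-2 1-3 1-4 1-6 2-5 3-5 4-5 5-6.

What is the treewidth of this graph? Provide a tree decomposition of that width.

The largest bag has 4 vertices, giving width 3; this decomposition certifies tw(G) ≤ 3. For the lower bound: the 4 vertex sets {1,2}, {3,5}, {0}, {4} are disjoint, each induces a connected subgraph, and every pair is joined by at least one edge of G. Contracting each set to a single vertex therefore yields K_{4} as a minor, and since treewidth is minor-monotone, tw(G) ≥ tw(K_{4}) = 3. Hence tw(G) = 3 exactly.

Treewidth 3.
One such decomposition:
Bags: B1 = {0, 1, 2, 5}  B2 = {0, 1, 3, 5}  B3 = {0, 1, 4, 5}  B4 = {0, 1, 5, 6}
Tree: B1–B2, B2–B3, B3–B4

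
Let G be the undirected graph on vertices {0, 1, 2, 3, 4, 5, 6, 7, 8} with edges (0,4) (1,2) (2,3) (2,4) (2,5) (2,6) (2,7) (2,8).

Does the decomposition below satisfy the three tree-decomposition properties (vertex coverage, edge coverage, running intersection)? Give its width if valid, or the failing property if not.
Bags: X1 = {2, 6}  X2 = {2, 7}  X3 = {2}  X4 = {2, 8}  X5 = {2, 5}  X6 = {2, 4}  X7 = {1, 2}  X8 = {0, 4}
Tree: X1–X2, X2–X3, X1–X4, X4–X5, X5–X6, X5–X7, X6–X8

No — vertex 3 appears in no bag.

A tree decomposition must satisfy three properties: every vertex lies in some bag; for every edge, both endpoints lie together in some bag; and for every vertex, the bags containing it form a connected subtree. Here vertex 3 appears in no bag, so the decomposition is invalid.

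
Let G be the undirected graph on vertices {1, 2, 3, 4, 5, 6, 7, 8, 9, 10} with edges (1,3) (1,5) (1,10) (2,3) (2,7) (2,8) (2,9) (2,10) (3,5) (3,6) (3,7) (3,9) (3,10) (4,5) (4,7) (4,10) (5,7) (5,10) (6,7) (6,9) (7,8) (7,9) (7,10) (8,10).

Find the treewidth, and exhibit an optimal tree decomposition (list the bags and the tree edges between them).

The largest bag has 4 vertices, giving width 3; this decomposition certifies tw(G) ≤ 3. On the other hand G contains the 4-clique {1, 3, 5, 10}. A clique must lie in a single bag of any decomposition, so no decomposition can have width below 3. Combining the bounds, tw(G) = 3.

Treewidth 3.
One such decomposition:
Bags: B1 = {3, 5, 7, 10}  B2 = {1, 3, 5, 10}  B3 = {2, 3, 7, 10}  B4 = {2, 3, 7, 9}  B5 = {3, 6, 7, 9}  B6 = {2, 7, 8, 10}  B7 = {4, 5, 7, 10}
Tree: B1–B2, B1–B3, B3–B4, B4–B5, B3–B6, B1–B7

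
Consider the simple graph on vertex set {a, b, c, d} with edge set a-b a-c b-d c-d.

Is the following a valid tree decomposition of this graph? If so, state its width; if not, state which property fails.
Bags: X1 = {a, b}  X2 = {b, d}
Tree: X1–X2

A tree decomposition must satisfy three properties: every vertex lies in some bag; for every edge, both endpoints lie together in some bag; and for every vertex, the bags containing it form a connected subtree. Here vertex c appears in no bag, so the decomposition is invalid.

No — vertex c appears in no bag.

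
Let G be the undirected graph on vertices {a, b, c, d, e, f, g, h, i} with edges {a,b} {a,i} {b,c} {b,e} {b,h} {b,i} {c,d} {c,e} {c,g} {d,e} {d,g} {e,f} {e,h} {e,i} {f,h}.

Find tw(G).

2

A width-2 tree decomposition is:
Bags: B1 = {b, e, i}  B2 = {b, c, e}  B3 = {b, e, h}  B4 = {e, f, h}  B5 = {c, d, e}  B6 = {c, d, g}  B7 = {a, b, i}
Tree: B1–B2, B2–B3, B3–B4, B2–B5, B5–B6, B1–B7
Every bag has size at most 3, so the width is 3 − 1 = 2 and tw(G) ≤ 2. For the lower bound, the 3 vertices {c, d, g} are pairwise adjacent, and any tree decomposition puts a clique entirely inside one bag — forcing width ≥ 2. Combining the bounds, tw(G) = 2.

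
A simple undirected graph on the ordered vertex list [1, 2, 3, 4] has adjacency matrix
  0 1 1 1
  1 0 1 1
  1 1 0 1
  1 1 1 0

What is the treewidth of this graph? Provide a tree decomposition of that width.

With just one bag of size 4, the width is 4 − 1 = 3, so tw(G) ≤ 3. Conversely, {1, 2, 3, 4} is a clique of size 4, and the vertices of any clique must share a bag in every tree decomposition; so some bag has ≥ 4 vertices and tw(G) ≥ 3. Hence tw(G) = 3 exactly.

Treewidth 3.
Bags: B1 = {1, 2, 3, 4}
Tree: (single bag)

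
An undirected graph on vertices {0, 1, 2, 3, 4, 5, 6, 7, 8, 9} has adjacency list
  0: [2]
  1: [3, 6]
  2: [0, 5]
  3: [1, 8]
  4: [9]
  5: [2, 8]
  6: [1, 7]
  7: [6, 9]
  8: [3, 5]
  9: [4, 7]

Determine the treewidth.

1

A width-1 tree decomposition is:
Bags: B1 = {0, 2}  B2 = {2, 5}  B3 = {5, 8}  B4 = {3, 8}  B5 = {1, 3}  B6 = {1, 6}  B7 = {6, 7}  B8 = {7, 9}  B9 = {4, 9}
Tree: B1–B2, B2–B3, B3–B4, B4–B5, B5–B6, B6–B7, B7–B8, B8–B9
The largest bag has 2 vertices, giving width 1; this decomposition certifies tw(G) ≤ 1. Since G has at least one edge (e.g. 0–2), it is not an edgeless graph, so tw(G) ≥ 1. Hence tw(G) = 1 exactly.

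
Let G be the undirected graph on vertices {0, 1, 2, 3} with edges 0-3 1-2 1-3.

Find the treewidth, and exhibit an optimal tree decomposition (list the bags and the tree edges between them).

The largest bag has 2 vertices, giving width 1; this decomposition certifies tw(G) ≤ 1. G has an edge, so its treewidth is at least 1. Combining the bounds, tw(G) = 1.

Treewidth 1.
One optimal decomposition is:
Bags: B1 = {1, 3}  B2 = {0, 3}  B3 = {1, 2}
Tree: B1–B2, B1–B3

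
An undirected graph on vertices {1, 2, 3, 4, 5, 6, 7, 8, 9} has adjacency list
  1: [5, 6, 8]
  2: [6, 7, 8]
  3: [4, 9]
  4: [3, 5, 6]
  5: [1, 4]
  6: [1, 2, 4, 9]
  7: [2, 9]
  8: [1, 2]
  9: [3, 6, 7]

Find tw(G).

A width-3 tree decomposition is:
Bags: B1 = {2, 7, 8, 9}  B2 = {2, 6, 8, 9}  B3 = {1, 6, 8, 9}  B4 = {1, 3, 6, 9}  B5 = {1, 3, 4, 6}  B6 = {1, 3, 4, 5}
Tree: B1–B2, B2–B3, B3–B4, B4–B5, B5–B6
Each bag holds 4 vertices, so the decomposition has width 3, which upper-bounds the treewidth. For the lower bound: the 4 vertex sets {2,7,8}, {9}, {6}, {1,3,4,5} are disjoint, each induces a connected subgraph, and every pair is joined by at least one edge of G. Contracting each set to a single vertex therefore yields K_{4} as a minor, and since treewidth is minor-monotone, tw(G) ≥ tw(K_{4}) = 3. Hence tw(G) = 3 exactly.

3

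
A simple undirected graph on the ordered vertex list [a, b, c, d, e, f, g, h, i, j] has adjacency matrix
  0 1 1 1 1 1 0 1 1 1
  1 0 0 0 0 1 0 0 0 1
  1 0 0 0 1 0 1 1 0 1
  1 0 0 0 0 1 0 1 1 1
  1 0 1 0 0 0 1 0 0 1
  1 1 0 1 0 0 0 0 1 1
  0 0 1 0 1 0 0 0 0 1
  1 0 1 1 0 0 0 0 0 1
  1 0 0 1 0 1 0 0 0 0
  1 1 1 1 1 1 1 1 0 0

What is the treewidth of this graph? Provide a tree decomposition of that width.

Treewidth 3.
One such decomposition:
Bags: B1 = {a, d, f, j}  B2 = {a, b, f, j}  B3 = {a, d, h, j}  B4 = {a, c, h, j}  B5 = {a, c, e, j}  B6 = {a, d, f, i}  B7 = {c, e, g, j}
Tree: B1–B2, B1–B3, B3–B4, B4–B5, B1–B6, B5–B7

The largest bag has 4 vertices, giving width 3; this decomposition certifies tw(G) ≤ 3. On the other hand G contains the 4-clique {c, e, g, j}. A clique must lie in a single bag of any decomposition, so no decomposition can have width below 3. The upper and lower bounds meet at 3, so that is the treewidth.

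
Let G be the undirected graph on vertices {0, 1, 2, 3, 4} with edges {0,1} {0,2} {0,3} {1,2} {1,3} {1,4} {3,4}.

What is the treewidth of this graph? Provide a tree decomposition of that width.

Treewidth 2.
Bags: B1 = {0, 1, 2}  B2 = {0, 1, 3}  B3 = {1, 3, 4}
Tree: B1–B2, B2–B3

Every bag has size at most 3, so the width is 3 − 1 = 2 and tw(G) ≤ 2. For the lower bound, the 3 vertices {0, 1, 2} are pairwise adjacent, and any tree decomposition puts a clique entirely inside one bag — forcing width ≥ 2. The upper and lower bounds meet at 2, so that is the treewidth.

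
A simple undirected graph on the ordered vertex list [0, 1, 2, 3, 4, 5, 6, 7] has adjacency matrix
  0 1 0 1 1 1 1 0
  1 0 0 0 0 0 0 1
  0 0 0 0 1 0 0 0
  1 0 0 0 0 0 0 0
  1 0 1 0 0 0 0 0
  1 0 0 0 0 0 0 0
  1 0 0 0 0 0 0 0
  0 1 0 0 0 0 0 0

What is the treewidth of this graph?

1

A width-1 tree decomposition is:
Bags: B1 = {0, 1}  B2 = {0, 3}  B3 = {0, 5}  B4 = {0, 4}  B5 = {2, 4}  B6 = {1, 7}  B7 = {0, 6}
Tree: B1–B2, B1–B3, B1–B4, B4–B5, B1–B6, B1–B7
The largest bag has 2 vertices, giving width 1; this decomposition certifies tw(G) ≤ 1. Since G has at least one edge (e.g. 1–0), it is not an edgeless graph, so tw(G) ≥ 1. Therefore the treewidth is 1.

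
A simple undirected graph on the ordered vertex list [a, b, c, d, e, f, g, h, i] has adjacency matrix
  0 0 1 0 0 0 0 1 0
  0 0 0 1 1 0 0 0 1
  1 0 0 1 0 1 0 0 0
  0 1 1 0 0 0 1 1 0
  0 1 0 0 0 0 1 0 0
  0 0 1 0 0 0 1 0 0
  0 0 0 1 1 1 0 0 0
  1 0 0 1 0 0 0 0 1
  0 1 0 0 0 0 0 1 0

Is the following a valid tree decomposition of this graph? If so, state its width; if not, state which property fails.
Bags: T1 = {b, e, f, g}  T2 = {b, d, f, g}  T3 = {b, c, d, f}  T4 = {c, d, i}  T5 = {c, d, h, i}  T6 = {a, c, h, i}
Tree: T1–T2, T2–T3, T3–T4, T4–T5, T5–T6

No — edge (b,i) lies in no bag.

A tree decomposition must satisfy three properties: every vertex lies in some bag; for every edge, both endpoints lie together in some bag; and for every vertex, the bags containing it form a connected subtree. Here edge (b,i) lies in no bag, so the decomposition is invalid.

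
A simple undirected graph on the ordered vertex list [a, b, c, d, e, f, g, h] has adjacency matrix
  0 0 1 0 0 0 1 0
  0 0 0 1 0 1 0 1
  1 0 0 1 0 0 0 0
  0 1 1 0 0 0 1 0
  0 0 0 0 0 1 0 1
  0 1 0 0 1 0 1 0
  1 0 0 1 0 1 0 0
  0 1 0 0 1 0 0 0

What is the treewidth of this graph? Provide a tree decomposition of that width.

Each bag holds 3 vertices, so the decomposition has width 2, which upper-bounds the treewidth. Since e–h–b–f–e is a cycle in G, G is not acyclic. Forests are exactly the graphs of treewidth ≤ 1, so tw(G) ≥ 2. Combining the bounds, tw(G) = 2.

Treewidth 2.
Bags: B1 = {e, f, h}  B2 = {b, f, h}  B3 = {b, f, g}  B4 = {b, d, g}  B5 = {a, d, g}  B6 = {a, c, d}
Tree: B1–B2, B2–B3, B3–B4, B4–B5, B5–B6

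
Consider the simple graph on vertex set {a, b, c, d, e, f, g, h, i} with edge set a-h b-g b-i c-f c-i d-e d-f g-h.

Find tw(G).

1

A width-1 tree decomposition is:
Bags: B1 = {d, e}  B2 = {d, f}  B3 = {c, f}  B4 = {c, i}  B5 = {b, i}  B6 = {b, g}  B7 = {g, h}  B8 = {a, h}
Tree: B1–B2, B2–B3, B3–B4, B4–B5, B5–B6, B6–B7, B7–B8
The largest bag has 2 vertices, giving width 1; this decomposition certifies tw(G) ≤ 1. G has an edge, so its treewidth is at least 1. Combining the bounds, tw(G) = 1.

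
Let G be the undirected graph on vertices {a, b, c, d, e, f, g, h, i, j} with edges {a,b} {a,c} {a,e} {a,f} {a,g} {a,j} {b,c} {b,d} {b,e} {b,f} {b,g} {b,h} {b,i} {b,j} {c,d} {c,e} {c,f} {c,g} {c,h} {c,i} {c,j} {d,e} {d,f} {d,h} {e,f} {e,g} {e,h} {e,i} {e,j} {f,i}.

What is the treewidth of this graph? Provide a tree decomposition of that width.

Treewidth 4.
One optimal decomposition is:
Bags: B1 = {a, b, c, e, f}  B2 = {b, c, e, f, i}  B3 = {a, b, c, e, j}  B4 = {b, c, d, e, f}  B5 = {a, b, c, e, g}  B6 = {b, c, d, e, h}
Tree: B1–B2, B1–B3, B2–B4, B1–B5, B4–B6

The largest bag has 5 vertices, giving width 4; this decomposition certifies tw(G) ≤ 4. For the lower bound, the 5 vertices {a, b, c, e, g} are pairwise adjacent, and any tree decomposition puts a clique entirely inside one bag — forcing width ≥ 4. The upper and lower bounds meet at 4, so that is the treewidth.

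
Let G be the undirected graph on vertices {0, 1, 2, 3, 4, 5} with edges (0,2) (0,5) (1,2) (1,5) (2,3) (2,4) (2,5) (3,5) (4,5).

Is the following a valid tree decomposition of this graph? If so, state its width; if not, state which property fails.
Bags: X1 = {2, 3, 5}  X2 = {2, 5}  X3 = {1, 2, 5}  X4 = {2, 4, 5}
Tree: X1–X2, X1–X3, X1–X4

No — vertex 0 appears in no bag.

A tree decomposition must satisfy three properties: every vertex lies in some bag; for every edge, both endpoints lie together in some bag; and for every vertex, the bags containing it form a connected subtree. Here vertex 0 appears in no bag, so the decomposition is invalid.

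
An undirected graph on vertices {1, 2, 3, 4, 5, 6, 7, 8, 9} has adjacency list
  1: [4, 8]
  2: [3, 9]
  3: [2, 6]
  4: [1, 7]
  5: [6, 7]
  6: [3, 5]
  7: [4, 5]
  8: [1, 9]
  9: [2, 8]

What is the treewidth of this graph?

A width-2 tree decomposition is:
Bags: B1 = {3, 5, 6}  B2 = {2, 3, 5}  B3 = {2, 5, 9}  B4 = {5, 8, 9}  B5 = {1, 5, 8}  B6 = {1, 4, 5}  B7 = {4, 5, 7}
Tree: B1–B2, B2–B3, B3–B4, B4–B5, B5–B6, B6–B7
Each bag holds 3 vertices, so the decomposition has width 2, which upper-bounds the treewidth. The edges 5–6–3–2–9–8–1–4–7–5 form a cycle, so G is not a tree and its treewidth is at least 2. Combining the bounds, tw(G) = 2.

2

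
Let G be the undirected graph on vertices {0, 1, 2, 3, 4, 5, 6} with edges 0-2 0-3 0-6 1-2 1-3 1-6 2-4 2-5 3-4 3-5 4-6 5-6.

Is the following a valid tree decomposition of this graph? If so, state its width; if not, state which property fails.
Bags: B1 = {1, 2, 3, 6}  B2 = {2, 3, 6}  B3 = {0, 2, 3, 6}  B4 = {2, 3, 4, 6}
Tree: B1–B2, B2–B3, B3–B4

No — vertex 5 appears in no bag.

A tree decomposition must satisfy three properties: every vertex lies in some bag; for every edge, both endpoints lie together in some bag; and for every vertex, the bags containing it form a connected subtree. Here vertex 5 appears in no bag, so the decomposition is invalid.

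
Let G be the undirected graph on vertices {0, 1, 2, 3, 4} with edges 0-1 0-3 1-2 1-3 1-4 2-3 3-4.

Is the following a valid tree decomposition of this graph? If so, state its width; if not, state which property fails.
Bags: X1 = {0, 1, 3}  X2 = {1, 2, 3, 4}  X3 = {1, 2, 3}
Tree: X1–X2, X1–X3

No — bags containing vertex 2 are not connected in the tree.

A tree decomposition must satisfy three properties: every vertex lies in some bag; for every edge, both endpoints lie together in some bag; and for every vertex, the bags containing it form a connected subtree. Here bags containing vertex 2 are not connected in the tree, so the decomposition is invalid.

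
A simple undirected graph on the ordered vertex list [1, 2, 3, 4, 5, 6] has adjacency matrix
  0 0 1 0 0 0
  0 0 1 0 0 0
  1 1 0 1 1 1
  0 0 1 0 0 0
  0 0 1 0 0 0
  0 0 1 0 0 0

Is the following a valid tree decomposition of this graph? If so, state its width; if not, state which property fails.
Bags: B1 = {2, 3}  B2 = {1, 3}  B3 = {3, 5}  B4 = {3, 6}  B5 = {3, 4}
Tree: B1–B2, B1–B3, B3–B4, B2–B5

Yes; width 1.

Checking the three conditions: (i) the bags cover all of {1, 2, 3, 4, 5, 6}; (ii) for each edge, some bag contains both endpoints; (iii) the bags containing any fixed vertex form a subtree. All hold, so the decomposition is valid with width 2 − 1 = 1.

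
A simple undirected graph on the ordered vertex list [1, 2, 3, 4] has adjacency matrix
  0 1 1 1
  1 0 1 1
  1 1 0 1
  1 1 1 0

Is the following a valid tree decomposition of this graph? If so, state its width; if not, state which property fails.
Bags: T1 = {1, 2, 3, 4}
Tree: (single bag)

Checking the three conditions: (i) the bags cover all of {1, 2, 3, 4}; (ii) for each edge, some bag contains both endpoints; (iii) the bags containing any fixed vertex form a subtree. All hold, so the decomposition is valid with width 4 − 1 = 3.

Yes; width 3.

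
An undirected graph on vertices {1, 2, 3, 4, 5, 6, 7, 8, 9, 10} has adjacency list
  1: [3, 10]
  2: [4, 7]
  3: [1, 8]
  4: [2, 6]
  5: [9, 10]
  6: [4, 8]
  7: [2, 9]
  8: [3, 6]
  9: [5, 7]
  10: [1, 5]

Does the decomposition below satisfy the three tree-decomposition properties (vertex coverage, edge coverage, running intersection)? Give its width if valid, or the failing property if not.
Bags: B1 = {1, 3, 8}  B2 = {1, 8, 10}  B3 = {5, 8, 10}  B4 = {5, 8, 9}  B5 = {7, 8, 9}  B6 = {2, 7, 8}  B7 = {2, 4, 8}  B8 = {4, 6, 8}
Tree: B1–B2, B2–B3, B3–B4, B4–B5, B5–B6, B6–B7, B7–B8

Checking the three conditions: (i) the bags cover all of {1, 2, 3, 4, 5, 6, 7, 8, 9, 10}; (ii) for each edge, some bag contains both endpoints; (iii) the bags containing any fixed vertex form a subtree. All hold, so the decomposition is valid with width 3 − 1 = 2.

Yes; width 2.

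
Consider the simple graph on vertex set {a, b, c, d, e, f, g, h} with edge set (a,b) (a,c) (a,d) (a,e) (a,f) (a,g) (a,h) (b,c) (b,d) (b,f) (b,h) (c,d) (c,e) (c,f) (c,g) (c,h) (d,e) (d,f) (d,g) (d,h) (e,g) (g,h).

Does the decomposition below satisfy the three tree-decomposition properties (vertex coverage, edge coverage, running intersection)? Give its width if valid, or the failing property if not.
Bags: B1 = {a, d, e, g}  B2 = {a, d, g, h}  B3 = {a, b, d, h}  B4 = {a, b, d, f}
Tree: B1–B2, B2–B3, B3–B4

No — vertex c appears in no bag.

A tree decomposition must satisfy three properties: every vertex lies in some bag; for every edge, both endpoints lie together in some bag; and for every vertex, the bags containing it form a connected subtree. Here vertex c appears in no bag, so the decomposition is invalid.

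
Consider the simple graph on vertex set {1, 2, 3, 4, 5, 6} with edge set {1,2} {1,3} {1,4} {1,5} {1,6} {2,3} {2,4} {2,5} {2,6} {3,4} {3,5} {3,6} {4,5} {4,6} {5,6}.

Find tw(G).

5

A width-5 tree decomposition is:
Bags: B1 = {1, 2, 3, 4, 5, 6}
Tree: (single bag)
A single bag containing all 6 vertices is trivially a valid decomposition of width 5. On the other hand G contains the 6-clique {1, 2, 3, 4, 5, 6}. A clique must lie in a single bag of any decomposition, so no decomposition can have width below 5. Therefore the treewidth is 5.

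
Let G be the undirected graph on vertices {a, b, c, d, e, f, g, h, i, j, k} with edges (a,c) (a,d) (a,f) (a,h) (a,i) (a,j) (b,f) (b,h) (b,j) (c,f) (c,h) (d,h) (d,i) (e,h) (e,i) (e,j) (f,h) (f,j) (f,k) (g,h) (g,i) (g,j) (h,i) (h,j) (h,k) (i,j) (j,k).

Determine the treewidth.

A width-3 tree decomposition is:
Bags: B1 = {g, h, i, j}  B2 = {a, h, i, j}  B3 = {a, d, h, i}  B4 = {a, f, h, j}  B5 = {b, f, h, j}  B6 = {a, c, f, h}  B7 = {f, h, j, k}  B8 = {e, h, i, j}
Tree: B1–B2, B2–B3, B2–B4, B4–B5, B4–B6, B4–B7, B2–B8
Every bag has size at most 4, so the width is 4 − 1 = 3 and tw(G) ≤ 3. Conversely, {a, d, h, i} is a clique of size 4, and the vertices of any clique must share a bag in every tree decomposition; so some bag has ≥ 4 vertices and tw(G) ≥ 3. Therefore the treewidth is 3.

3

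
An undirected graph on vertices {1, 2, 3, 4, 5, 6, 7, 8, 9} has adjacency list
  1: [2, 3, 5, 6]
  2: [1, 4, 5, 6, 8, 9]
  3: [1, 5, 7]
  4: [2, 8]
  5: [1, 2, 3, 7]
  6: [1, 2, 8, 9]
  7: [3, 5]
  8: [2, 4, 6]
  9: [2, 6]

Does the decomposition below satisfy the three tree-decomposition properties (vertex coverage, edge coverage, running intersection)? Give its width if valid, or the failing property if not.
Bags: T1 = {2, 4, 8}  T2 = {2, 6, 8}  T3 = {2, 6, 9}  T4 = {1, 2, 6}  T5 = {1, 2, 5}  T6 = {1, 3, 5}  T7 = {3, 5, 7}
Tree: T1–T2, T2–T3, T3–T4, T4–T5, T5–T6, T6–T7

Vertex coverage: the bags together contain {1, 2, 3, 4, 5, 6, 7, 8, 9}, the full vertex set. Edge coverage: each edge of G has both endpoints in at least one bag. Running intersection: for every vertex, the bags containing it form a connected subtree. All three properties hold, so this is a valid tree decomposition of width max|bag| − 1 = 2, and hence tw(G) ≤ 2.

Yes; width 2.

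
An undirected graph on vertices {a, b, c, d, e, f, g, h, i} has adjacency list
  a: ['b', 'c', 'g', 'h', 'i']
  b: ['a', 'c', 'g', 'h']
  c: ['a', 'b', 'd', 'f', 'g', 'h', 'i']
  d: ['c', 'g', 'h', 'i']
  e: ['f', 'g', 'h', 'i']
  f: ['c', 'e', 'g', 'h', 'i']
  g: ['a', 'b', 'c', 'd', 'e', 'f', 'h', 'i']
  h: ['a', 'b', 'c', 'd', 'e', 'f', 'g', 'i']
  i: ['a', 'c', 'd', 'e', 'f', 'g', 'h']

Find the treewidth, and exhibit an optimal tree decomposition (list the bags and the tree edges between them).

Every bag has size at most 5, so the width is 5 − 1 = 4 and tw(G) ≤ 4. On the other hand G contains the 5-clique {a, b, c, g, h}. A clique must lie in a single bag of any decomposition, so no decomposition can have width below 4. Combining the bounds, tw(G) = 4.

Treewidth 4.
One such decomposition:
Bags: B1 = {a, c, g, h, i}  B2 = {a, b, c, g, h}  B3 = {c, f, g, h, i}  B4 = {e, f, g, h, i}  B5 = {c, d, g, h, i}
Tree: B1–B2, B1–B3, B3–B4, B1–B5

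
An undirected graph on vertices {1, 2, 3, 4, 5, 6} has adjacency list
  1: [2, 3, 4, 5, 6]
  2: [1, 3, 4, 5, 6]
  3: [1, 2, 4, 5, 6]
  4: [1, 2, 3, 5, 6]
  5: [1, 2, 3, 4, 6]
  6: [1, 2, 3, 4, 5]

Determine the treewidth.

5

A width-5 tree decomposition is:
Bags: B1 = {1, 2, 3, 4, 5, 6}
Tree: (single bag)
With just one bag of size 6, the width is 6 − 1 = 5, so tw(G) ≤ 5. Conversely, {1, 2, 3, 4, 5, 6} is a clique of size 6, and the vertices of any clique must share a bag in every tree decomposition; so some bag has ≥ 6 vertices and tw(G) ≥ 5. The upper and lower bounds meet at 5, so that is the treewidth.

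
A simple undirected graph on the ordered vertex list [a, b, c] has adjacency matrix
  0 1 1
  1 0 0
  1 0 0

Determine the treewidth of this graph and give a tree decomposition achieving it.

Treewidth 1.
Bags: B1 = {a, b}  B2 = {a, c}
Tree: B1–B2

Each bag holds 2 vertices, so the decomposition has width 1, which upper-bounds the treewidth. Since G has at least one edge (e.g. b–a), it is not an edgeless graph, so tw(G) ≥ 1. Hence tw(G) = 1 exactly.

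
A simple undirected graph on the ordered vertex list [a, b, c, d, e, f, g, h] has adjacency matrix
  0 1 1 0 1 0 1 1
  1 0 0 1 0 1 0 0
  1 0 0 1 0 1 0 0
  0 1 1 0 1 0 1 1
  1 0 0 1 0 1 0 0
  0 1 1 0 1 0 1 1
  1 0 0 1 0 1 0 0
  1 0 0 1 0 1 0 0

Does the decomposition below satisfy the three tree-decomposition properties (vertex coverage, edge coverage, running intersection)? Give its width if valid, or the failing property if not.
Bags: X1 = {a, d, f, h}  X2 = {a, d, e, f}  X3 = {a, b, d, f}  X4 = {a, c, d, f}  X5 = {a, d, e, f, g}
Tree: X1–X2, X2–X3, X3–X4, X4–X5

No — bags containing vertex e are not connected in the tree.

A tree decomposition must satisfy three properties: every vertex lies in some bag; for every edge, both endpoints lie together in some bag; and for every vertex, the bags containing it form a connected subtree. Here bags containing vertex e are not connected in the tree, so the decomposition is invalid.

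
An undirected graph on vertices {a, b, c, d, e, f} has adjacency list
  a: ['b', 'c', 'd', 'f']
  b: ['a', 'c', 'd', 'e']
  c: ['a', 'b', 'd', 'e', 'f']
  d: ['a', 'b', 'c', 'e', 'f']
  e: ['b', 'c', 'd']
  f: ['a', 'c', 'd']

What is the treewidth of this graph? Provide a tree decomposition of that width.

Each bag holds 4 vertices, so the decomposition has width 3, which upper-bounds the treewidth. Conversely, {b, c, d, e} is a clique of size 4, and the vertices of any clique must share a bag in every tree decomposition; so some bag has ≥ 4 vertices and tw(G) ≥ 3. Combining the bounds, tw(G) = 3.

Treewidth 3.
Bags: B1 = {a, b, c, d}  B2 = {b, c, d, e}  B3 = {a, c, d, f}
Tree: B1–B2, B1–B3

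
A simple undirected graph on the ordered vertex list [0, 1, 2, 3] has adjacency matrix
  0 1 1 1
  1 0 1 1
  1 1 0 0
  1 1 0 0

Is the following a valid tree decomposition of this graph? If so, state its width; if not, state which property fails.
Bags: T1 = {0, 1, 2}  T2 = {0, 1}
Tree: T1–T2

A tree decomposition must satisfy three properties: every vertex lies in some bag; for every edge, both endpoints lie together in some bag; and for every vertex, the bags containing it form a connected subtree. Here vertex 3 appears in no bag, so the decomposition is invalid.

No — vertex 3 appears in no bag.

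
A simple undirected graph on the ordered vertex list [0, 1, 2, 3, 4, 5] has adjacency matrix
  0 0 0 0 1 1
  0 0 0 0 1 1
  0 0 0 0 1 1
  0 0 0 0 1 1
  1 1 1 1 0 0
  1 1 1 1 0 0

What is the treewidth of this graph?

2

A width-2 tree decomposition is:
Bags: B1 = {1, 4, 5}  B2 = {3, 4, 5}  B3 = {2, 4, 5}  B4 = {0, 4, 5}
Tree: B1–B2, B2–B3, B3–B4
Each bag holds 3 vertices, so the decomposition has width 2, which upper-bounds the treewidth. Since 5–1–4–3–5 is a cycle in G, G is not acyclic. Forests are exactly the graphs of treewidth ≤ 1, so tw(G) ≥ 2. The upper and lower bounds meet at 2, so that is the treewidth.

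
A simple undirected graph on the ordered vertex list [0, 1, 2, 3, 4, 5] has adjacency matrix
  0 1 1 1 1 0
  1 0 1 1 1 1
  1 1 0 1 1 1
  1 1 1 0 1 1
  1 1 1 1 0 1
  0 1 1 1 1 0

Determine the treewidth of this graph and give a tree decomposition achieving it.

Every bag has size at most 5, so the width is 5 − 1 = 4 and tw(G) ≤ 4. For the lower bound, the 5 vertices {0, 1, 2, 3, 4} are pairwise adjacent, and any tree decomposition puts a clique entirely inside one bag — forcing width ≥ 4. Hence tw(G) = 4 exactly.

Treewidth 4.
One optimal decomposition is:
Bags: B1 = {1, 2, 3, 4, 5}  B2 = {0, 1, 2, 3, 4}
Tree: B1–B2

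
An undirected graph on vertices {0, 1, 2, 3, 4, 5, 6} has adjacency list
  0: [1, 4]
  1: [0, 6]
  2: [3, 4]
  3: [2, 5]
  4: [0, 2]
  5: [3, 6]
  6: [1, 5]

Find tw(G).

2

A width-2 tree decomposition is:
Bags: B1 = {0, 2, 4}  B2 = {0, 1, 2}  B3 = {1, 2, 6}  B4 = {2, 5, 6}  B5 = {2, 3, 5}
Tree: B1–B2, B2–B3, B3–B4, B4–B5
Each bag holds 3 vertices, so the decomposition has width 2, which upper-bounds the treewidth. Since 2–4–0–1–6–5–3–2 is a cycle in G, G is not acyclic. Forests are exactly the graphs of treewidth ≤ 1, so tw(G) ≥ 2. Therefore the treewidth is 2.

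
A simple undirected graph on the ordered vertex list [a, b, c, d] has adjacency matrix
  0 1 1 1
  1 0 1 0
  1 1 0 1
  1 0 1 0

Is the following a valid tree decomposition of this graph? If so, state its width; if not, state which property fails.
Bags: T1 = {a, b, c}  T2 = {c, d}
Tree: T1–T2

No — edge (a,d) lies in no bag.

A tree decomposition must satisfy three properties: every vertex lies in some bag; for every edge, both endpoints lie together in some bag; and for every vertex, the bags containing it form a connected subtree. Here edge (a,d) lies in no bag, so the decomposition is invalid.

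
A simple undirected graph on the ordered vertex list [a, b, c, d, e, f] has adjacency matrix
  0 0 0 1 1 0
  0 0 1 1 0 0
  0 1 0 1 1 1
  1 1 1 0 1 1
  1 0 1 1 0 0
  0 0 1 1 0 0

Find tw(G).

2

A width-2 tree decomposition is:
Bags: B1 = {c, d, e}  B2 = {a, d, e}  B3 = {b, c, d}  B4 = {c, d, f}
Tree: B1–B2, B1–B3, B3–B4
The largest bag has 3 vertices, giving width 2; this decomposition certifies tw(G) ≤ 2. Conversely, {c, d, e} is a clique of size 3, and the vertices of any clique must share a bag in every tree decomposition; so some bag has ≥ 3 vertices and tw(G) ≥ 2. Hence tw(G) = 2 exactly.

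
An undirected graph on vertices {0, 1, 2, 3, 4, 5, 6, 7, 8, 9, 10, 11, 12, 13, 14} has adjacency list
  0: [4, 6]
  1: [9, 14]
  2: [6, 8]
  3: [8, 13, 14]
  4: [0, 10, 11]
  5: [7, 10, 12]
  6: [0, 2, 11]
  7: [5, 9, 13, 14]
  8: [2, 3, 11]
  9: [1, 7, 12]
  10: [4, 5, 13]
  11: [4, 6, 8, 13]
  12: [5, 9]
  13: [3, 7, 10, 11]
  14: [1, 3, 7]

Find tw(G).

3

A width-3 tree decomposition is:
Bags: B1 = {0, 2, 4, 6}  B2 = {2, 4, 6, 11}  B3 = {2, 4, 8, 11}  B4 = {4, 8, 10, 11}  B5 = {8, 10, 11, 13}  B6 = {3, 8, 10, 13}  B7 = {3, 5, 10, 13}  B8 = {3, 5, 7, 13}  B9 = {3, 5, 7, 14}  B10 = {5, 7, 12, 14}  B11 = {7, 9, 12, 14}  B12 = {1, 9, 12, 14}
Tree: B1–B2, B2–B3, B3–B4, B4–B5, B5–B6, B6–B7, B7–B8, B8–B9, B9–B10, B10–B11, B11–B12
Each bag holds 4 vertices, so the decomposition has width 3, which upper-bounds the treewidth. For the lower bound: the 4 vertex sets {0,2,6}, {4}, {11}, {3,8,10,13} are disjoint, each induces a connected subgraph, and every pair is joined by at least one edge of G. Contracting each set to a single vertex therefore yields K_{4} as a minor, and since treewidth is minor-monotone, tw(G) ≥ tw(K_{4}) = 3. The upper and lower bounds meet at 3, so that is the treewidth.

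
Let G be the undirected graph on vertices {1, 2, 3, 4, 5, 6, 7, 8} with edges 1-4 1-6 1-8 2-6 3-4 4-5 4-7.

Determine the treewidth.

1

A width-1 tree decomposition is:
Bags: B1 = {1, 4}  B2 = {1, 6}  B3 = {2, 6}  B4 = {4, 7}  B5 = {4, 5}  B6 = {3, 4}  B7 = {1, 8}
Tree: B1–B2, B2–B3, B1–B4, B4–B5, B1–B6, B1–B7
Every bag has size at most 2, so the width is 2 − 1 = 1 and tw(G) ≤ 1. G has an edge, so its treewidth is at least 1. Combining the bounds, tw(G) = 1.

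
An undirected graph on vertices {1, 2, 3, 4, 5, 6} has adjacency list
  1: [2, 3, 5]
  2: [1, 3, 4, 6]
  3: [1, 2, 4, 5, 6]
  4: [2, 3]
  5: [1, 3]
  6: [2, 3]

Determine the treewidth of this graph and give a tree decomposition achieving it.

Each bag holds 3 vertices, so the decomposition has width 2, which upper-bounds the treewidth. Conversely, {1, 2, 3} is a clique of size 3, and the vertices of any clique must share a bag in every tree decomposition; so some bag has ≥ 3 vertices and tw(G) ≥ 2. The upper and lower bounds meet at 2, so that is the treewidth.

Treewidth 2.
One such decomposition:
Bags: B1 = {1, 2, 3}  B2 = {2, 3, 6}  B3 = {1, 3, 5}  B4 = {2, 3, 4}
Tree: B1–B2, B1–B3, B2–B4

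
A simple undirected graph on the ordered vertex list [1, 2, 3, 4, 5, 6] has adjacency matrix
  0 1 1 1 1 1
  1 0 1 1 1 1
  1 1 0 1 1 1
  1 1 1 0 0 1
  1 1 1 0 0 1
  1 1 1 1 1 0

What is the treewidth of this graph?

A width-4 tree decomposition is:
Bags: B1 = {1, 2, 3, 5, 6}  B2 = {1, 2, 3, 4, 6}
Tree: B1–B2
The largest bag has 5 vertices, giving width 4; this decomposition certifies tw(G) ≤ 4. Conversely, {1, 2, 3, 4, 6} is a clique of size 5, and the vertices of any clique must share a bag in every tree decomposition; so some bag has ≥ 5 vertices and tw(G) ≥ 4. Therefore the treewidth is 4.

4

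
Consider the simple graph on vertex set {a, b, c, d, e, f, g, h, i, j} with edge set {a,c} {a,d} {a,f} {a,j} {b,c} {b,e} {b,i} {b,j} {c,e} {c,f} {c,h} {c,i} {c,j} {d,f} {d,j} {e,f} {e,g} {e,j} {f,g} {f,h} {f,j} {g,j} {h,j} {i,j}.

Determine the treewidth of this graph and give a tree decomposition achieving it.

Treewidth 3.
Bags: B1 = {a, c, f, j}  B2 = {c, f, h, j}  B3 = {c, e, f, j}  B4 = {e, f, g, j}  B5 = {b, c, e, j}  B6 = {a, d, f, j}  B7 = {b, c, i, j}
Tree: B1–B2, B2–B3, B3–B4, B3–B5, B1–B6, B5–B7

Each bag holds 4 vertices, so the decomposition has width 3, which upper-bounds the treewidth. Conversely, {a, d, f, j} is a clique of size 4, and the vertices of any clique must share a bag in every tree decomposition; so some bag has ≥ 4 vertices and tw(G) ≥ 3. The upper and lower bounds meet at 3, so that is the treewidth.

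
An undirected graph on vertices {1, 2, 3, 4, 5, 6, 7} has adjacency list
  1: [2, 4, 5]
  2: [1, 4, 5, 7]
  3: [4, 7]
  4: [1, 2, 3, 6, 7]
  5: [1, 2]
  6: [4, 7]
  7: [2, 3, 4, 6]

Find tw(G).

2

A width-2 tree decomposition is:
Bags: B1 = {2, 4, 7}  B2 = {3, 4, 7}  B3 = {4, 6, 7}  B4 = {1, 2, 4}  B5 = {1, 2, 5}
Tree: B1–B2, B1–B3, B1–B4, B4–B5
Every bag has size at most 3, so the width is 3 − 1 = 2 and tw(G) ≤ 2. For the lower bound, the 3 vertices {1, 2, 4} are pairwise adjacent, and any tree decomposition puts a clique entirely inside one bag — forcing width ≥ 2. Hence tw(G) = 2 exactly.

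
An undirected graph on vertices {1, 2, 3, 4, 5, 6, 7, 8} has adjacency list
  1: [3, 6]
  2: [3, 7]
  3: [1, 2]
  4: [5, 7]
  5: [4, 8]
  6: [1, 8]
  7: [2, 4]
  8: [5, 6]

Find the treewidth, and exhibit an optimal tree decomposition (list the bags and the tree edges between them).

Every bag has size at most 3, so the width is 3 − 1 = 2 and tw(G) ≤ 2. The edges 1–6–8–5–4–7–2–3–1 form a cycle, so G is not a tree and its treewidth is at least 2. Combining the bounds, tw(G) = 2.

Treewidth 2.
One such decomposition:
Bags: B1 = {1, 6, 8}  B2 = {1, 5, 8}  B3 = {1, 4, 5}  B4 = {1, 4, 7}  B5 = {1, 2, 7}  B6 = {1, 2, 3}
Tree: B1–B2, B2–B3, B3–B4, B4–B5, B5–B6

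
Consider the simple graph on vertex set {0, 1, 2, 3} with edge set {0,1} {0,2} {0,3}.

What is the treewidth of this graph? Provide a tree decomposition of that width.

Each bag holds 2 vertices, so the decomposition has width 1, which upper-bounds the treewidth. Any graph with an edge has treewidth ≥ 1, and G has the edge 0–1. The upper and lower bounds meet at 1, so that is the treewidth.

Treewidth 1.
Bags: B1 = {0, 1}  B2 = {0, 3}  B3 = {0, 2}
Tree: B1–B2, B2–B3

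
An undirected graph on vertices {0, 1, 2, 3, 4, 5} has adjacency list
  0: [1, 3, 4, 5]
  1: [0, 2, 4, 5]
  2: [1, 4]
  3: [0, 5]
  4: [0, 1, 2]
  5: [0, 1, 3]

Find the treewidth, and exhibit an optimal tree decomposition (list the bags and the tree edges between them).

Each bag holds 3 vertices, so the decomposition has width 2, which upper-bounds the treewidth. For the lower bound, the 3 vertices {0, 1, 4} are pairwise adjacent, and any tree decomposition puts a clique entirely inside one bag — forcing width ≥ 2. Combining the bounds, tw(G) = 2.

Treewidth 2.
Bags: B1 = {0, 1, 5}  B2 = {0, 1, 4}  B3 = {1, 2, 4}  B4 = {0, 3, 5}
Tree: B1–B2, B2–B3, B1–B4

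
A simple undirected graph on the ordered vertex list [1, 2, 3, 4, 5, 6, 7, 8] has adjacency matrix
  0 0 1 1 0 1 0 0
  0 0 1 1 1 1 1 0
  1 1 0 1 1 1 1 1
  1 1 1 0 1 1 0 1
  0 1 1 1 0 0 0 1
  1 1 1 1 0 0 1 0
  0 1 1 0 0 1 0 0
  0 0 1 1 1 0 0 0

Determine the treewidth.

A width-3 tree decomposition is:
Bags: B1 = {2, 3, 4, 6}  B2 = {2, 3, 6, 7}  B3 = {2, 3, 4, 5}  B4 = {3, 4, 5, 8}  B5 = {1, 3, 4, 6}
Tree: B1–B2, B1–B3, B3–B4, B1–B5
The largest bag has 4 vertices, giving width 3; this decomposition certifies tw(G) ≤ 3. For the lower bound, the 4 vertices {3, 4, 5, 8} are pairwise adjacent, and any tree decomposition puts a clique entirely inside one bag — forcing width ≥ 3. The upper and lower bounds meet at 3, so that is the treewidth.

3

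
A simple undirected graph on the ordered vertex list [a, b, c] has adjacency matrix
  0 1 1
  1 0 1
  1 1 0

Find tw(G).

A width-2 tree decomposition is:
Bags: B1 = {a, b, c}
Tree: (single bag)
A single bag containing all 3 vertices is trivially a valid decomposition of width 2. On the other hand G contains the 3-clique {a, b, c}. A clique must lie in a single bag of any decomposition, so no decomposition can have width below 2. Combining the bounds, tw(G) = 2.

2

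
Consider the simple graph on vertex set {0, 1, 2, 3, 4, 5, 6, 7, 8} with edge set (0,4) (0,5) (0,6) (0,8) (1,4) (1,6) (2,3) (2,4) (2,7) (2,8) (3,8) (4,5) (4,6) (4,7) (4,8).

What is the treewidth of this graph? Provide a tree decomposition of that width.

Treewidth 2.
One such decomposition:
Bags: B1 = {0, 4, 5}  B2 = {0, 4, 8}  B3 = {2, 4, 8}  B4 = {0, 4, 6}  B5 = {2, 4, 7}  B6 = {1, 4, 6}  B7 = {2, 3, 8}
Tree: B1–B2, B2–B3, B2–B4, B3–B5, B4–B6, B3–B7

Every bag has size at most 3, so the width is 3 − 1 = 2 and tw(G) ≤ 2. Conversely, {2, 3, 8} is a clique of size 3, and the vertices of any clique must share a bag in every tree decomposition; so some bag has ≥ 3 vertices and tw(G) ≥ 2. Combining the bounds, tw(G) = 2.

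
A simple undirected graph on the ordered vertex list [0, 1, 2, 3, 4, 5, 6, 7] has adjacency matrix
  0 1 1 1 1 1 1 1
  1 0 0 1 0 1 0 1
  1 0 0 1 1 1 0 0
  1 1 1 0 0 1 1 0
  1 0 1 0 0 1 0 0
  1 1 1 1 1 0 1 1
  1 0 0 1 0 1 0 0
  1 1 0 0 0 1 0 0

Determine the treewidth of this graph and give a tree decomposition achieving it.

Treewidth 3.
Bags: B1 = {0, 1, 3, 5}  B2 = {0, 3, 5, 6}  B3 = {0, 2, 3, 5}  B4 = {0, 1, 5, 7}  B5 = {0, 2, 4, 5}
Tree: B1–B2, B2–B3, B1–B4, B3–B5

Every bag has size at most 4, so the width is 4 − 1 = 3 and tw(G) ≤ 3. For the lower bound, the 4 vertices {0, 1, 3, 5} are pairwise adjacent, and any tree decomposition puts a clique entirely inside one bag — forcing width ≥ 3. Therefore the treewidth is 3.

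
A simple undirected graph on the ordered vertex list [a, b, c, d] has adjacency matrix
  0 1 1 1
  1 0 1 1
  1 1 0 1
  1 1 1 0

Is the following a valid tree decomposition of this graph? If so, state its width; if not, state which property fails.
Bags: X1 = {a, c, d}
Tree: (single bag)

No — vertex b appears in no bag.

A tree decomposition must satisfy three properties: every vertex lies in some bag; for every edge, both endpoints lie together in some bag; and for every vertex, the bags containing it form a connected subtree. Here vertex b appears in no bag, so the decomposition is invalid.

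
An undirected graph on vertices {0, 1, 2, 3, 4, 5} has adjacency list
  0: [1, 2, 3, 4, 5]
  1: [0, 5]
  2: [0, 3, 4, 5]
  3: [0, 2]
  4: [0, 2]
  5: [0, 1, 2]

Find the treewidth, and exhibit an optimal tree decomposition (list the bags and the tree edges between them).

The largest bag has 3 vertices, giving width 2; this decomposition certifies tw(G) ≤ 2. For the lower bound, the 3 vertices {0, 1, 5} are pairwise adjacent, and any tree decomposition puts a clique entirely inside one bag — forcing width ≥ 2. The upper and lower bounds meet at 2, so that is the treewidth.

Treewidth 2.
Bags: B1 = {0, 2, 3}  B2 = {0, 2, 5}  B3 = {0, 2, 4}  B4 = {0, 1, 5}
Tree: B1–B2, B2–B3, B2–B4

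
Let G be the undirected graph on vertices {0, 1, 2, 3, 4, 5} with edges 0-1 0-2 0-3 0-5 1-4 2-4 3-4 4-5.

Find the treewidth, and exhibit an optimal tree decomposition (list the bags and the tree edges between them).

The largest bag has 3 vertices, giving width 2; this decomposition certifies tw(G) ≤ 2. The edges 1–4–2–0–1 form a cycle, so G is not a tree and its treewidth is at least 2. Hence tw(G) = 2 exactly.

Treewidth 2.
Bags: B1 = {0, 1, 4}  B2 = {0, 2, 4}  B3 = {0, 4, 5}  B4 = {0, 3, 4}
Tree: B1–B2, B2–B3, B3–B4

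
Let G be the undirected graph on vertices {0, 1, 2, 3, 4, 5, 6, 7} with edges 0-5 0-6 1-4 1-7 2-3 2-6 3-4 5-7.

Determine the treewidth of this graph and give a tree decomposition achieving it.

The largest bag has 3 vertices, giving width 2; this decomposition certifies tw(G) ≤ 2. Since 5–0–6–2–3–4–1–7–5 is a cycle in G, G is not acyclic. Forests are exactly the graphs of treewidth ≤ 1, so tw(G) ≥ 2. The upper and lower bounds meet at 2, so that is the treewidth.

Treewidth 2.
One optimal decomposition is:
Bags: B1 = {0, 5, 6}  B2 = {2, 5, 6}  B3 = {2, 3, 5}  B4 = {3, 4, 5}  B5 = {1, 4, 5}  B6 = {1, 5, 7}
Tree: B1–B2, B2–B3, B3–B4, B4–B5, B5–B6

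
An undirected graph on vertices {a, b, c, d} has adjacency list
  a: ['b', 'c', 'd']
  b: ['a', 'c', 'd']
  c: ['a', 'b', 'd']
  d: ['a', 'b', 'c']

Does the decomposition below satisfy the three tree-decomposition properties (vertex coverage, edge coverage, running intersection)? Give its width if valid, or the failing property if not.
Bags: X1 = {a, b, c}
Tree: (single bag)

A tree decomposition must satisfy three properties: every vertex lies in some bag; for every edge, both endpoints lie together in some bag; and for every vertex, the bags containing it form a connected subtree. Here vertex d appears in no bag, so the decomposition is invalid.

No — vertex d appears in no bag.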